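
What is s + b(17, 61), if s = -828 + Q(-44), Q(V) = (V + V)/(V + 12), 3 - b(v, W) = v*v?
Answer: -4445/4 ≈ -1111.3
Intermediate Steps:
b(v, W) = 3 - v² (b(v, W) = 3 - v*v = 3 - v²)
Q(V) = 2*V/(12 + V) (Q(V) = (2*V)/(12 + V) = 2*V/(12 + V))
s = -3301/4 (s = -828 + 2*(-44)/(12 - 44) = -828 + 2*(-44)/(-32) = -828 + 2*(-44)*(-1/32) = -828 + 11/4 = -3301/4 ≈ -825.25)
s + b(17, 61) = -3301/4 + (3 - 1*17²) = -3301/4 + (3 - 1*289) = -3301/4 + (3 - 289) = -3301/4 - 286 = -4445/4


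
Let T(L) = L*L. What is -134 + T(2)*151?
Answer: 470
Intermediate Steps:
T(L) = L²
-134 + T(2)*151 = -134 + 2²*151 = -134 + 4*151 = -134 + 604 = 470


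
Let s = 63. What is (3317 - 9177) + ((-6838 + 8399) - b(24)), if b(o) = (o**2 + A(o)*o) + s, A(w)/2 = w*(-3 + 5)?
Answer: -7242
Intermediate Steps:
A(w) = 4*w (A(w) = 2*(w*(-3 + 5)) = 2*(w*2) = 2*(2*w) = 4*w)
b(o) = 63 + 5*o**2 (b(o) = (o**2 + (4*o)*o) + 63 = (o**2 + 4*o**2) + 63 = 5*o**2 + 63 = 63 + 5*o**2)
(3317 - 9177) + ((-6838 + 8399) - b(24)) = (3317 - 9177) + ((-6838 + 8399) - (63 + 5*24**2)) = -5860 + (1561 - (63 + 5*576)) = -5860 + (1561 - (63 + 2880)) = -5860 + (1561 - 1*2943) = -5860 + (1561 - 2943) = -5860 - 1382 = -7242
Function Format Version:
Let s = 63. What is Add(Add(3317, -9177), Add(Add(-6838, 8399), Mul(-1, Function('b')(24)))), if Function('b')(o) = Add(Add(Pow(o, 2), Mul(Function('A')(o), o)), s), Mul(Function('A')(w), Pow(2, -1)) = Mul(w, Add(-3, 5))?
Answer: -7242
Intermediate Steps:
Function('A')(w) = Mul(4, w) (Function('A')(w) = Mul(2, Mul(w, Add(-3, 5))) = Mul(2, Mul(w, 2)) = Mul(2, Mul(2, w)) = Mul(4, w))
Function('b')(o) = Add(63, Mul(5, Pow(o, 2))) (Function('b')(o) = Add(Add(Pow(o, 2), Mul(Mul(4, o), o)), 63) = Add(Add(Pow(o, 2), Mul(4, Pow(o, 2))), 63) = Add(Mul(5, Pow(o, 2)), 63) = Add(63, Mul(5, Pow(o, 2))))
Add(Add(3317, -9177), Add(Add(-6838, 8399), Mul(-1, Function('b')(24)))) = Add(Add(3317, -9177), Add(Add(-6838, 8399), Mul(-1, Add(63, Mul(5, Pow(24, 2)))))) = Add(-5860, Add(1561, Mul(-1, Add(63, Mul(5, 576))))) = Add(-5860, Add(1561, Mul(-1, Add(63, 2880)))) = Add(-5860, Add(1561, Mul(-1, 2943))) = Add(-5860, Add(1561, -2943)) = Add(-5860, -1382) = -7242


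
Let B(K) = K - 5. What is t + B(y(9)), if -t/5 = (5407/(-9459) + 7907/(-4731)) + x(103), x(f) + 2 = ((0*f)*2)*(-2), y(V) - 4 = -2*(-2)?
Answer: 361207009/14916843 ≈ 24.215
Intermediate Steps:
y(V) = 8 (y(V) = 4 - 2*(-2) = 4 + 4 = 8)
x(f) = -2 (x(f) = -2 + ((0*f)*2)*(-2) = -2 + (0*2)*(-2) = -2 + 0*(-2) = -2 + 0 = -2)
B(K) = -5 + K
t = 316456480/14916843 (t = -5*((5407/(-9459) + 7907/(-4731)) - 2) = -5*((5407*(-1/9459) + 7907*(-1/4731)) - 2) = -5*((-5407/9459 - 7907/4731) - 2) = -5*(-33457610/14916843 - 2) = -5*(-63291296/14916843) = 316456480/14916843 ≈ 21.215)
t + B(y(9)) = 316456480/14916843 + (-5 + 8) = 316456480/14916843 + 3 = 361207009/14916843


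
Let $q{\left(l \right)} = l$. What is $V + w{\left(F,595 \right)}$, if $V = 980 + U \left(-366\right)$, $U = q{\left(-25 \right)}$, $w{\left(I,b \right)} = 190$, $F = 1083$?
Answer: $10320$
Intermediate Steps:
$U = -25$
$V = 10130$ ($V = 980 - -9150 = 980 + 9150 = 10130$)
$V + w{\left(F,595 \right)} = 10130 + 190 = 10320$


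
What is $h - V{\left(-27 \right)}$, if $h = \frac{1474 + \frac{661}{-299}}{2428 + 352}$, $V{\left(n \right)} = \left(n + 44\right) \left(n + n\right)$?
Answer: $\frac{152700005}{166244} \approx 918.53$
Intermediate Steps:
$V{\left(n \right)} = 2 n \left(44 + n\right)$ ($V{\left(n \right)} = \left(44 + n\right) 2 n = 2 n \left(44 + n\right)$)
$h = \frac{88013}{166244}$ ($h = \frac{1474 + 661 \left(- \frac{1}{299}\right)}{2780} = \left(1474 - \frac{661}{299}\right) \frac{1}{2780} = \frac{440065}{299} \cdot \frac{1}{2780} = \frac{88013}{166244} \approx 0.52942$)
$h - V{\left(-27 \right)} = \frac{88013}{166244} - 2 \left(-27\right) \left(44 - 27\right) = \frac{88013}{166244} - 2 \left(-27\right) 17 = \frac{88013}{166244} - -918 = \frac{88013}{166244} + 918 = \frac{152700005}{166244}$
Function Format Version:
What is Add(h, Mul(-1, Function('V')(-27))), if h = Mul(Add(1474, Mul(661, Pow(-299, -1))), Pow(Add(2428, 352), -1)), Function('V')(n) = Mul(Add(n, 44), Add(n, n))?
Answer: Rational(152700005, 166244) ≈ 918.53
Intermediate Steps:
Function('V')(n) = Mul(2, n, Add(44, n)) (Function('V')(n) = Mul(Add(44, n), Mul(2, n)) = Mul(2, n, Add(44, n)))
h = Rational(88013, 166244) (h = Mul(Add(1474, Mul(661, Rational(-1, 299))), Pow(2780, -1)) = Mul(Add(1474, Rational(-661, 299)), Rational(1, 2780)) = Mul(Rational(440065, 299), Rational(1, 2780)) = Rational(88013, 166244) ≈ 0.52942)
Add(h, Mul(-1, Function('V')(-27))) = Add(Rational(88013, 166244), Mul(-1, Mul(2, -27, Add(44, -27)))) = Add(Rational(88013, 166244), Mul(-1, Mul(2, -27, 17))) = Add(Rational(88013, 166244), Mul(-1, -918)) = Add(Rational(88013, 166244), 918) = Rational(152700005, 166244)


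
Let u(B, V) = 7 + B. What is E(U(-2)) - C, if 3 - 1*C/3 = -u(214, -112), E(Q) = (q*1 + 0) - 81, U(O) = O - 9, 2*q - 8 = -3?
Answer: -1501/2 ≈ -750.50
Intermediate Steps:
q = 5/2 (q = 4 + (1/2)*(-3) = 4 - 3/2 = 5/2 ≈ 2.5000)
U(O) = -9 + O
E(Q) = -157/2 (E(Q) = ((5/2)*1 + 0) - 81 = (5/2 + 0) - 81 = 5/2 - 81 = -157/2)
C = 672 (C = 9 - (-3)*(7 + 214) = 9 - (-3)*221 = 9 - 3*(-221) = 9 + 663 = 672)
E(U(-2)) - C = -157/2 - 1*672 = -157/2 - 672 = -1501/2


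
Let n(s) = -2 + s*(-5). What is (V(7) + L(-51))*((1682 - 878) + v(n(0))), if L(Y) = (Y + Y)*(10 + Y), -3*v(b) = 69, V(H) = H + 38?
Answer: 3301287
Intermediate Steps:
n(s) = -2 - 5*s
V(H) = 38 + H
v(b) = -23 (v(b) = -1/3*69 = -23)
L(Y) = 2*Y*(10 + Y) (L(Y) = (2*Y)*(10 + Y) = 2*Y*(10 + Y))
(V(7) + L(-51))*((1682 - 878) + v(n(0))) = ((38 + 7) + 2*(-51)*(10 - 51))*((1682 - 878) - 23) = (45 + 2*(-51)*(-41))*(804 - 23) = (45 + 4182)*781 = 4227*781 = 3301287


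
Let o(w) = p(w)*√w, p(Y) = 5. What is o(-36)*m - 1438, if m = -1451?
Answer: -1438 - 43530*I ≈ -1438.0 - 43530.0*I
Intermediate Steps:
o(w) = 5*√w
o(-36)*m - 1438 = (5*√(-36))*(-1451) - 1438 = (5*(6*I))*(-1451) - 1438 = (30*I)*(-1451) - 1438 = -43530*I - 1438 = -1438 - 43530*I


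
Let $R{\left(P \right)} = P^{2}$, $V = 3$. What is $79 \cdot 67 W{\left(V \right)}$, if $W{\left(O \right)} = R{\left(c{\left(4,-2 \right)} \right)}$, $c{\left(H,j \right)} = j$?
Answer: $21172$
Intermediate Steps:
$W{\left(O \right)} = 4$ ($W{\left(O \right)} = \left(-2\right)^{2} = 4$)
$79 \cdot 67 W{\left(V \right)} = 79 \cdot 67 \cdot 4 = 5293 \cdot 4 = 21172$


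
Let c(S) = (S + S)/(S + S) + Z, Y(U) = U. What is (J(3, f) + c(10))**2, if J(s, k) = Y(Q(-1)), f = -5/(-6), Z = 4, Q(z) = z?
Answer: 16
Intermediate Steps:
f = 5/6 (f = -5*(-1/6) = 5/6 ≈ 0.83333)
c(S) = 5 (c(S) = (S + S)/(S + S) + 4 = (2*S)/((2*S)) + 4 = (2*S)*(1/(2*S)) + 4 = 1 + 4 = 5)
J(s, k) = -1
(J(3, f) + c(10))**2 = (-1 + 5)**2 = 4**2 = 16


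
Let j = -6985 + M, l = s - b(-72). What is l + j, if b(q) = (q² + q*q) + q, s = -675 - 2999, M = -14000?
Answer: -34955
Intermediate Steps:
s = -3674
b(q) = q + 2*q² (b(q) = (q² + q²) + q = 2*q² + q = q + 2*q²)
l = -13970 (l = -3674 - (-72)*(1 + 2*(-72)) = -3674 - (-72)*(1 - 144) = -3674 - (-72)*(-143) = -3674 - 1*10296 = -3674 - 10296 = -13970)
j = -20985 (j = -6985 - 14000 = -20985)
l + j = -13970 - 20985 = -34955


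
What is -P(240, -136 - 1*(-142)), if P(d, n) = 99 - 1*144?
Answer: 45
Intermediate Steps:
P(d, n) = -45 (P(d, n) = 99 - 144 = -45)
-P(240, -136 - 1*(-142)) = -1*(-45) = 45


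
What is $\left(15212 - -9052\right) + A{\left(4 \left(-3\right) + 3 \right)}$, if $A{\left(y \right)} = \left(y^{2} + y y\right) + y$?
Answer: $24417$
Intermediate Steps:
$A{\left(y \right)} = y + 2 y^{2}$ ($A{\left(y \right)} = \left(y^{2} + y^{2}\right) + y = 2 y^{2} + y = y + 2 y^{2}$)
$\left(15212 - -9052\right) + A{\left(4 \left(-3\right) + 3 \right)} = \left(15212 - -9052\right) + \left(4 \left(-3\right) + 3\right) \left(1 + 2 \left(4 \left(-3\right) + 3\right)\right) = \left(15212 + 9052\right) + \left(-12 + 3\right) \left(1 + 2 \left(-12 + 3\right)\right) = 24264 - 9 \left(1 + 2 \left(-9\right)\right) = 24264 - 9 \left(1 - 18\right) = 24264 - -153 = 24264 + 153 = 24417$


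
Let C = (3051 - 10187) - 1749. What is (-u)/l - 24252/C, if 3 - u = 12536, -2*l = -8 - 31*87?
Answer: 57662614/4806785 ≈ 11.996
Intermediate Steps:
l = 2705/2 (l = -(-8 - 31*87)/2 = -(-8 - 2697)/2 = -½*(-2705) = 2705/2 ≈ 1352.5)
u = -12533 (u = 3 - 1*12536 = 3 - 12536 = -12533)
C = -8885 (C = -7136 - 1749 = -8885)
(-u)/l - 24252/C = (-1*(-12533))/(2705/2) - 24252/(-8885) = 12533*(2/2705) - 24252*(-1/8885) = 25066/2705 + 24252/8885 = 57662614/4806785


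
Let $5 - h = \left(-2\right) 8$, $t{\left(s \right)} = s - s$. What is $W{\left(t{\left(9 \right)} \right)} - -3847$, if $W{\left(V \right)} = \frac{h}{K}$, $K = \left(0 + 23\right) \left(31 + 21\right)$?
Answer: $\frac{4601033}{1196} \approx 3847.0$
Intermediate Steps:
$K = 1196$ ($K = 23 \cdot 52 = 1196$)
$t{\left(s \right)} = 0$
$h = 21$ ($h = 5 - \left(-2\right) 8 = 5 - -16 = 5 + 16 = 21$)
$W{\left(V \right)} = \frac{21}{1196}$
$W{\left(t{\left(9 \right)} \right)} - -3847 = \frac{21}{1196} - -3847 = \frac{21}{1196} + 3847 = \frac{4601033}{1196}$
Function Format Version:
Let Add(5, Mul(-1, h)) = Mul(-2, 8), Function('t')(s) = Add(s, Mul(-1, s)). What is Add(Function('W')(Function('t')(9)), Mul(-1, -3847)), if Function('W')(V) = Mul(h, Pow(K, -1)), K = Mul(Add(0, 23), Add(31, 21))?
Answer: Rational(4601033, 1196) ≈ 3847.0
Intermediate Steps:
K = 1196 (K = Mul(23, 52) = 1196)
Function('t')(s) = 0
h = 21 (h = Add(5, Mul(-1, Mul(-2, 8))) = Add(5, Mul(-1, -16)) = Add(5, 16) = 21)
Function('W')(V) = Rational(21, 1196) (Function('W')(V) = Mul(21, Pow(1196, -1)) = Mul(21, Rational(1, 1196)) = Rational(21, 1196))
Add(Function('W')(Function('t')(9)), Mul(-1, -3847)) = Add(Rational(21, 1196), Mul(-1, -3847)) = Add(Rational(21, 1196), 3847) = Rational(4601033, 1196)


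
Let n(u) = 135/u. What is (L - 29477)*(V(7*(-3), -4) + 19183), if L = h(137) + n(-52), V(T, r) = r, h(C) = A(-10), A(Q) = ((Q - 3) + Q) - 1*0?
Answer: -29423175165/52 ≈ -5.6583e+8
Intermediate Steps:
A(Q) = -3 + 2*Q (A(Q) = ((-3 + Q) + Q) + 0 = (-3 + 2*Q) + 0 = -3 + 2*Q)
h(C) = -23 (h(C) = -3 + 2*(-10) = -3 - 20 = -23)
L = -1331/52 (L = -23 + 135/(-52) = -23 + 135*(-1/52) = -23 - 135/52 = -1331/52 ≈ -25.596)
(L - 29477)*(V(7*(-3), -4) + 19183) = (-1331/52 - 29477)*(-4 + 19183) = -1534135/52*19179 = -29423175165/52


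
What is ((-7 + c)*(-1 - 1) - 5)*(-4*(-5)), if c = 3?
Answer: 60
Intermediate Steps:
((-7 + c)*(-1 - 1) - 5)*(-4*(-5)) = ((-7 + 3)*(-1 - 1) - 5)*(-4*(-5)) = (-4*(-2) - 5)*20 = (8 - 5)*20 = 3*20 = 60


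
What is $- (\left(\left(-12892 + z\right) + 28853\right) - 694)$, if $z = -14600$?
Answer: $-667$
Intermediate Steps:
$- (\left(\left(-12892 + z\right) + 28853\right) - 694) = - (\left(\left(-12892 - 14600\right) + 28853\right) - 694) = - (\left(-27492 + 28853\right) - 694) = - (1361 - 694) = \left(-1\right) 667 = -667$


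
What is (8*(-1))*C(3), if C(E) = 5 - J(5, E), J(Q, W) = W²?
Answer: 32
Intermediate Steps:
C(E) = 5 - E²
(8*(-1))*C(3) = (8*(-1))*(5 - 1*3²) = -8*(5 - 1*9) = -8*(5 - 9) = -8*(-4) = 32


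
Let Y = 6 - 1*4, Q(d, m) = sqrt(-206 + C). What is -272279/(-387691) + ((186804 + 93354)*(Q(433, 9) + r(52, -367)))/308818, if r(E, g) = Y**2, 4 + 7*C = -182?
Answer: 259271798467/59862979619 + 280158*I*sqrt(2849)/1080863 ≈ 4.3311 + 13.835*I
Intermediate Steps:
C = -186/7 (C = -4/7 + (1/7)*(-182) = -4/7 - 26 = -186/7 ≈ -26.571)
Q(d, m) = 2*I*sqrt(2849)/7 (Q(d, m) = sqrt(-206 - 186/7) = sqrt(-1628/7) = 2*I*sqrt(2849)/7)
Y = 2 (Y = 6 - 4 = 2)
r(E, g) = 4 (r(E, g) = 2**2 = 4)
-272279/(-387691) + ((186804 + 93354)*(Q(433, 9) + r(52, -367)))/308818 = -272279/(-387691) + ((186804 + 93354)*(2*I*sqrt(2849)/7 + 4))/308818 = -272279*(-1/387691) + (280158*(4 + 2*I*sqrt(2849)/7))*(1/308818) = 272279/387691 + (1120632 + 560316*I*sqrt(2849)/7)*(1/308818) = 272279/387691 + (560316/154409 + 280158*I*sqrt(2849)/1080863) = 259271798467/59862979619 + 280158*I*sqrt(2849)/1080863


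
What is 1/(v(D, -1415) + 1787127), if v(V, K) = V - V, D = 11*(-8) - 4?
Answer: 1/1787127 ≈ 5.5956e-7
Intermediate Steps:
D = -92 (D = -88 - 4 = -92)
v(V, K) = 0
1/(v(D, -1415) + 1787127) = 1/(0 + 1787127) = 1/1787127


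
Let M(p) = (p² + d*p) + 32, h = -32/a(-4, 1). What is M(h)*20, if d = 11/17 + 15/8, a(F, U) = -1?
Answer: 386480/17 ≈ 22734.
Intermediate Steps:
d = 343/136 (d = 11*(1/17) + 15*(⅛) = 11/17 + 15/8 = 343/136 ≈ 2.5221)
h = 32 (h = -32/(-1) = -32*(-1) = 32)
M(p) = 32 + p² + 343*p/136 (M(p) = (p² + 343*p/136) + 32 = 32 + p² + 343*p/136)
M(h)*20 = (32 + 32² + (343/136)*32)*20 = (32 + 1024 + 1372/17)*20 = (19324/17)*20 = 386480/17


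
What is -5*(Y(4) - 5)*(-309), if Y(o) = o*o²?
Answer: 91155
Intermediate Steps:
Y(o) = o³
-5*(Y(4) - 5)*(-309) = -5*(4³ - 5)*(-309) = -5*(64 - 5)*(-309) = -5*59*(-309) = -295*(-309) = 91155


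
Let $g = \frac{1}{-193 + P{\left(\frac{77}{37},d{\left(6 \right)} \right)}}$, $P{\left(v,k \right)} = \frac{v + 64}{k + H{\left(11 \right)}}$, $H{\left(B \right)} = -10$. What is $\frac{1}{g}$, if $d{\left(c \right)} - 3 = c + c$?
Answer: $- \frac{6652}{37} \approx -179.78$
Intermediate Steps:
$d{\left(c \right)} = 3 + 2 c$ ($d{\left(c \right)} = 3 + \left(c + c\right) = 3 + 2 c$)
$P{\left(v,k \right)} = \frac{64 + v}{-10 + k}$ ($P{\left(v,k \right)} = \frac{v + 64}{k - 10} = \frac{64 + v}{-10 + k}$)
$g = - \frac{37}{6652}$ ($g = \frac{1}{-193 + \frac{64 + \frac{77}{37}}{-10 + \left(3 + 2 \cdot 6\right)}} = \frac{1}{-193 + \frac{64 + 77 \cdot \frac{1}{37}}{-10 + \left(3 + 12\right)}} = \frac{1}{-193 + \frac{64 + \frac{77}{37}}{-10 + 15}} = \frac{1}{-193 + \frac{1}{5} \cdot \frac{2445}{37}} = \frac{1}{-193 + \frac{489}{37}} = \frac{1}{- \frac{6652}{37}} = - \frac{37}{6652} \approx -0.0055622$)
$\frac{1}{g} = \frac{1}{- \frac{37}{6652}} = - \frac{6652}{37}$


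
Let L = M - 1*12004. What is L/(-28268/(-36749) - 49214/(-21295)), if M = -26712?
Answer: -15148989188890/1205266173 ≈ -12569.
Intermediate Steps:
L = -38716 (L = -26712 - 1*12004 = -26712 - 12004 = -38716)
L/(-28268/(-36749) - 49214/(-21295)) = -38716/(-28268/(-36749) - 49214/(-21295)) = -38716/(-28268*(-1/36749) - 49214*(-1/21295)) = -38716/(28268/36749 + 49214/21295) = -38716/2410532346/782569955 = -38716*782569955/2410532346 = -15148989188890/1205266173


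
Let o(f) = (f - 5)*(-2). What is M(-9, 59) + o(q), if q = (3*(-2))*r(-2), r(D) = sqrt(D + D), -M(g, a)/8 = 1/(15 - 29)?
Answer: 74/7 + 24*I ≈ 10.571 + 24.0*I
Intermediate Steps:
M(g, a) = 4/7 (M(g, a) = -8/(15 - 29) = -8/(-14) = -8*(-1/14) = 4/7)
r(D) = sqrt(2)*sqrt(D) (r(D) = sqrt(2*D) = sqrt(2)*sqrt(D))
q = -12*I (q = (3*(-2))*(sqrt(2)*sqrt(-2)) = -6*sqrt(2)*I*sqrt(2) = -12*I ≈ -12.0*I)
o(f) = 10 - 2*f (o(f) = (-5 + f)*(-2) = 10 - 2*f)
M(-9, 59) + o(q) = 4/7 + (10 - (-24)*I) = 4/7 + (10 + 24*I) = 74/7 + 24*I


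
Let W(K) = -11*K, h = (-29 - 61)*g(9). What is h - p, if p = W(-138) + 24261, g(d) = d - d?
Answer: -25779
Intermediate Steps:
g(d) = 0
h = 0 (h = (-29 - 61)*0 = -90*0 = 0)
p = 25779 (p = -11*(-138) + 24261 = 1518 + 24261 = 25779)
h - p = 0 - 1*25779 = 0 - 25779 = -25779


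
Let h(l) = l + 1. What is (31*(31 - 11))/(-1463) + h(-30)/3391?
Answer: -2144847/4961033 ≈ -0.43234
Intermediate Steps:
h(l) = 1 + l
(31*(31 - 11))/(-1463) + h(-30)/3391 = (31*(31 - 11))/(-1463) + (1 - 30)/3391 = (31*20)*(-1/1463) - 29*1/3391 = 620*(-1/1463) - 29/3391 = -620/1463 - 29/3391 = -2144847/4961033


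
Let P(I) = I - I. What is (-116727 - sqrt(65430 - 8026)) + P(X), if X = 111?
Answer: -116727 - 2*sqrt(14351) ≈ -1.1697e+5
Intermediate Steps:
P(I) = 0
(-116727 - sqrt(65430 - 8026)) + P(X) = (-116727 - sqrt(65430 - 8026)) + 0 = (-116727 - sqrt(57404)) + 0 = (-116727 - 2*sqrt(14351)) + 0 = -116727 - 2*sqrt(14351)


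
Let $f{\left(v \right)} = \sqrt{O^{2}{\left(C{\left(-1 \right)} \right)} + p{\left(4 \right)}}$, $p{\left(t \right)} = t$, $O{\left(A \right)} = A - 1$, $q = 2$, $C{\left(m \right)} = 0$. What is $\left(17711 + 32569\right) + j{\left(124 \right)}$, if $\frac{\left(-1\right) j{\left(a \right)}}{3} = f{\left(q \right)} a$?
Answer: $50280 - 372 \sqrt{5} \approx 49448.0$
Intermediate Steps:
$O{\left(A \right)} = -1 + A$
$f{\left(v \right)} = \sqrt{5}$ ($f{\left(v \right)} = \sqrt{\left(-1 + 0\right)^{2} + 4} = \sqrt{\left(-1\right)^{2} + 4} = \sqrt{1 + 4} = \sqrt{5}$)
$j{\left(a \right)} = - 3 a \sqrt{5}$ ($j{\left(a \right)} = - 3 \sqrt{5} a = - 3 a \sqrt{5}$)
$\left(17711 + 32569\right) + j{\left(124 \right)} = \left(17711 + 32569\right) - 372 \sqrt{5} = 50280 - 372 \sqrt{5}$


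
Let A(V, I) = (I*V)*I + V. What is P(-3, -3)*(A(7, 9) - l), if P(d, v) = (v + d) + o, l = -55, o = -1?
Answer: -4403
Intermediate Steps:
A(V, I) = V + V*I² (A(V, I) = V*I² + V = V + V*I²)
P(d, v) = -1 + d + v (P(d, v) = (v + d) - 1 = (d + v) - 1 = -1 + d + v)
P(-3, -3)*(A(7, 9) - l) = (-1 - 3 - 3)*(7*(1 + 9²) - 1*(-55)) = -7*(7*(1 + 81) + 55) = -7*(7*82 + 55) = -7*(574 + 55) = -7*629 = -4403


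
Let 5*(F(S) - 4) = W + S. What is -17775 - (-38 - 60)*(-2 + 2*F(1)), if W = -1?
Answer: -17187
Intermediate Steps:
F(S) = 19/5 + S/5 (F(S) = 4 + (-1 + S)/5 = 4 + (-⅕ + S/5) = 19/5 + S/5)
-17775 - (-38 - 60)*(-2 + 2*F(1)) = -17775 - (-38 - 60)*(-2 + 2*(19/5 + (⅕)*1)) = -17775 - (-98)*(-2 + 2*(19/5 + ⅕)) = -17775 - (-98)*(-2 + 2*4) = -17775 - (-98)*(-2 + 8) = -17775 - (-98)*6 = -17775 - 1*(-588) = -17775 + 588 = -17187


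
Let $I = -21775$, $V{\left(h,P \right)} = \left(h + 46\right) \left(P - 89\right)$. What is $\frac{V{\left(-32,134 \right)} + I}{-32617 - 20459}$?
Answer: $\frac{21145}{53076} \approx 0.39839$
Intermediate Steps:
$V{\left(h,P \right)} = \left(-89 + P\right) \left(46 + h\right)$ ($V{\left(h,P \right)} = \left(46 + h\right) \left(-89 + P\right) = \left(-89 + P\right) \left(46 + h\right)$)
$\frac{V{\left(-32,134 \right)} + I}{-32617 - 20459} = \frac{\left(-4094 - -2848 + 46 \cdot 134 + 134 \left(-32\right)\right) - 21775}{-32617 - 20459} = \frac{\left(-4094 + 2848 + 6164 - 4288\right) - 21775}{-53076} = \left(630 - 21775\right) \left(- \frac{1}{53076}\right) = \left(-21145\right) \left(- \frac{1}{53076}\right) = \frac{21145}{53076}$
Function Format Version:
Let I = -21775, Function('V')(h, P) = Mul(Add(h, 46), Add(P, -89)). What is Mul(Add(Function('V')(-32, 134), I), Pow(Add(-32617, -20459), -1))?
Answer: Rational(21145, 53076) ≈ 0.39839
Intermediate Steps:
Function('V')(h, P) = Mul(Add(-89, P), Add(46, h)) (Function('V')(h, P) = Mul(Add(46, h), Add(-89, P)) = Mul(Add(-89, P), Add(46, h)))
Mul(Add(Function('V')(-32, 134), I), Pow(Add(-32617, -20459), -1)) = Mul(Add(Add(-4094, Mul(-89, -32), Mul(46, 134), Mul(134, -32)), -21775), Pow(Add(-32617, -20459), -1)) = Mul(Add(Add(-4094, 2848, 6164, -4288), -21775), Pow(-53076, -1)) = Mul(Add(630, -21775), Rational(-1, 53076)) = Mul(-21145, Rational(-1, 53076)) = Rational(21145, 53076)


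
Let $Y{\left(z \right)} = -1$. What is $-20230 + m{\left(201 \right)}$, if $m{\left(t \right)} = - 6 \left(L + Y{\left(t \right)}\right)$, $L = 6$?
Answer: $-20260$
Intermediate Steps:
$m{\left(t \right)} = -30$ ($m{\left(t \right)} = - 6 \left(6 - 1\right) = \left(-6\right) 5 = -30$)
$-20230 + m{\left(201 \right)} = -20230 - 30 = -20260$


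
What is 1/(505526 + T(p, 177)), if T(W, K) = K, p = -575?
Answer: 1/505703 ≈ 1.9774e-6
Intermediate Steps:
1/(505526 + T(p, 177)) = 1/(505526 + 177) = 1/505703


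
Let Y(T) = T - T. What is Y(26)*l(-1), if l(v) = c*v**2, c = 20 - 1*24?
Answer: 0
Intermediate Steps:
Y(T) = 0
c = -4 (c = 20 - 24 = -4)
l(v) = -4*v**2
Y(26)*l(-1) = 0*(-4*(-1)**2) = 0*(-4*1) = 0*(-4) = 0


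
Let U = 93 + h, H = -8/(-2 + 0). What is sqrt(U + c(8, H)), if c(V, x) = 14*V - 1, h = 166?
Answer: sqrt(370) ≈ 19.235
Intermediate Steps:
H = 4 (H = -8/(-2) = -8*(-1/2) = 4)
c(V, x) = -1 + 14*V
U = 259 (U = 93 + 166 = 259)
sqrt(U + c(8, H)) = sqrt(259 + (-1 + 14*8)) = sqrt(259 + (-1 + 112)) = sqrt(259 + 111) = sqrt(370)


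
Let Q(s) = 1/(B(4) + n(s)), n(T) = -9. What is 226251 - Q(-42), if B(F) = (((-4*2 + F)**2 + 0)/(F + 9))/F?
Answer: 25566376/113 ≈ 2.2625e+5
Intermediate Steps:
B(F) = (-8 + F)**2/(F*(9 + F)) (B(F) = (((-8 + F)**2 + 0)/(9 + F))/F = ((-8 + F)**2/(9 + F))/F = (-8 + F)**2/(F*(9 + F)))
Q(s) = -13/113 (Q(s) = 1/((-8 + 4)**2/(4*(9 + 4)) - 9) = 1/((1/4)*(-4)**2/13 - 9) = 1/((1/4)*16*(1/13) - 9) = 1/(4/13 - 9) = 1/(-113/13) = -13/113)
226251 - Q(-42) = 226251 - 1*(-13/113) = 226251 + 13/113 = 25566376/113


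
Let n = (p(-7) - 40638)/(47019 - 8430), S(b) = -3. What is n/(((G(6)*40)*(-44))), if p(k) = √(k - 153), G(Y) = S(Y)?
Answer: -6773/33958320 + I*√10/50937480 ≈ -0.00019945 + 6.2082e-8*I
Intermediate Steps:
G(Y) = -3
p(k) = √(-153 + k)
n = -13546/12863 + 4*I*√10/38589 (n = (√(-153 - 7) - 40638)/(47019 - 8430) = (√(-160) - 40638)/38589 = (4*I*√10 - 40638)*(1/38589) = (-40638 + 4*I*√10)*(1/38589) = -13546/12863 + 4*I*√10/38589 ≈ -1.0531 + 0.00032779*I)
n/(((G(6)*40)*(-44))) = (-13546/12863 + 4*I*√10/38589)/((-3*40*(-44))) = (-13546/12863 + 4*I*√10/38589)/((-120*(-44))) = (-13546/12863 + 4*I*√10/38589)/5280 = (-13546/12863 + 4*I*√10/38589)*(1/5280) = -6773/33958320 + I*√10/50937480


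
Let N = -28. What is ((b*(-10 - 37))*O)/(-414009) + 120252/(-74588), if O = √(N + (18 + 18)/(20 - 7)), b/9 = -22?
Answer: -30063/18647 - 2068*I*√1066/598013 ≈ -1.6122 - 0.11291*I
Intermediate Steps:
b = -198 (b = 9*(-22) = -198)
O = 2*I*√1066/13 (O = √(-28 + (18 + 18)/(20 - 7)) = √(-28 + 36/13) = √(-328/13) = 2*I*√1066/13 ≈ 5.023*I)
((b*(-10 - 37))*O)/(-414009) + 120252/(-74588) = ((-198*(-10 - 37))*(2*I*√1066/13))/(-414009) + 120252/(-74588) = ((-198*(-47))*(2*I*√1066/13))*(-1/414009) + 120252*(-1/74588) = (9306*(2*I*√1066/13))*(-1/414009) - 30063/18647 = (18612*I*√1066/13)*(-1/414009) - 30063/18647 = -2068*I*√1066/598013 - 30063/18647 = -30063/18647 - 2068*I*√1066/598013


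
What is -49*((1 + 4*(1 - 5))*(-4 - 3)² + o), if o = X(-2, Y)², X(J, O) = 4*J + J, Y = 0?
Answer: 31115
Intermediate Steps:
X(J, O) = 5*J
o = 100 (o = (5*(-2))² = (-10)² = 100)
-49*((1 + 4*(1 - 5))*(-4 - 3)² + o) = -49*((1 + 4*(1 - 5))*(-4 - 3)² + 100) = -49*((1 + 4*(-4))*(-7)² + 100) = -49*((1 - 16)*49 + 100) = -49*(-15*49 + 100) = -49*(-735 + 100) = -49*(-635) = 31115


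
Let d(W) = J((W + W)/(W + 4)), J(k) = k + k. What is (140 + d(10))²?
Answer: 1000000/49 ≈ 20408.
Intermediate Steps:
J(k) = 2*k
d(W) = 4*W/(4 + W) (d(W) = 2*((W + W)/(W + 4)) = 2*((2*W)/(4 + W)) = 2*(2*W/(4 + W)) = 4*W/(4 + W))
(140 + d(10))² = (140 + 4*10/(4 + 10))² = (140 + 4*10/14)² = (140 + 4*10*(1/14))² = (140 + 20/7)² = (1000/7)² = 1000000/49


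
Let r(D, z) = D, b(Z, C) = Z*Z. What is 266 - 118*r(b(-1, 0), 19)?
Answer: 148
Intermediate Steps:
b(Z, C) = Z**2
266 - 118*r(b(-1, 0), 19) = 266 - 118*(-1)**2 = 266 - 118*1 = 266 - 118 = 148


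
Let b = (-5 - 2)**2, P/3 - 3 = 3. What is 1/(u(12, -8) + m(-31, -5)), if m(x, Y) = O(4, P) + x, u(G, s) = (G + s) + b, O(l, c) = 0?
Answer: 1/22 ≈ 0.045455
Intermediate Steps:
P = 18 (P = 9 + 3*3 = 9 + 9 = 18)
b = 49 (b = (-7)**2 = 49)
u(G, s) = 49 + G + s (u(G, s) = (G + s) + 49 = 49 + G + s)
m(x, Y) = x (m(x, Y) = 0 + x = x)
1/(u(12, -8) + m(-31, -5)) = 1/((49 + 12 - 8) - 31) = 1/(53 - 31) = 1/22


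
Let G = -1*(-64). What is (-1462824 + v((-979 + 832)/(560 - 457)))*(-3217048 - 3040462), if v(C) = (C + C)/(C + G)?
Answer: 11799036924762948/1289 ≈ 9.1536e+12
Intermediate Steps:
G = 64
v(C) = 2*C/(64 + C) (v(C) = (C + C)/(C + 64) = (2*C)/(64 + C) = 2*C/(64 + C))
(-1462824 + v((-979 + 832)/(560 - 457)))*(-3217048 - 3040462) = (-1462824 + 2*((-979 + 832)/(560 - 457))/(64 + (-979 + 832)/(560 - 457)))*(-3217048 - 3040462) = (-1462824 + 2*(-147/103)/(64 - 147/103))*(-6257510) = (-1462824 + 2*(-147/103)/(6445/103))*(-6257510) = (-1462824 + 2*(-147/103)*(103/6445))*(-6257510) = (-1462824 - 294/6445)*(-6257510) = -9427900974/6445*(-6257510) = 11799036924762948/1289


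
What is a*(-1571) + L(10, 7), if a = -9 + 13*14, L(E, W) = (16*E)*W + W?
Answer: -270656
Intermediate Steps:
L(E, W) = W + 16*E*W (L(E, W) = 16*E*W + W = W + 16*E*W)
a = 173 (a = -9 + 182 = 173)
a*(-1571) + L(10, 7) = 173*(-1571) + 7*(1 + 16*10) = -271783 + 7*(1 + 160) = -271783 + 7*161 = -271783 + 1127 = -270656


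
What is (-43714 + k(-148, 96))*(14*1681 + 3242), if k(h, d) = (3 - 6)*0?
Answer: -1170486064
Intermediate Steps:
k(h, d) = 0 (k(h, d) = -3*0 = 0)
(-43714 + k(-148, 96))*(14*1681 + 3242) = (-43714 + 0)*(14*1681 + 3242) = -43714*(23534 + 3242) = -43714*26776 = -1170486064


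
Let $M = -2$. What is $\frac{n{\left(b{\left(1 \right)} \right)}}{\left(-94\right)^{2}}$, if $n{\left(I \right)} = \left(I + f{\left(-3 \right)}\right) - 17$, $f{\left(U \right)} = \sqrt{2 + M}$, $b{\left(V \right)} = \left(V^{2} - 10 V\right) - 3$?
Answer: $- \frac{29}{8836} \approx -0.003282$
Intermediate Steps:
$b{\left(V \right)} = -3 + V^{2} - 10 V$
$f{\left(U \right)} = 0$ ($f{\left(U \right)} = \sqrt{2 - 2} = \sqrt{0} = 0$)
$n{\left(I \right)} = -17 + I$ ($n{\left(I \right)} = \left(I + 0\right) - 17 = I - 17 = -17 + I$)
$\frac{n{\left(b{\left(1 \right)} \right)}}{\left(-94\right)^{2}} = \frac{-17 - \left(13 - 1\right)}{\left(-94\right)^{2}} = \frac{-17 - 12}{8836} = \left(-17 - 12\right) \frac{1}{8836} = \left(-29\right) \frac{1}{8836} = - \frac{29}{8836}$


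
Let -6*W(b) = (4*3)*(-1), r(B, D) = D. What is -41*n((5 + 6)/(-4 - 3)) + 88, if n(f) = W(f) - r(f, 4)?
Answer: 170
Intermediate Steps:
W(b) = 2 (W(b) = -4*3*(-1)/6 = -2*(-1) = -⅙*(-12) = 2)
n(f) = -2 (n(f) = 2 - 1*4 = 2 - 4 = -2)
-41*n((5 + 6)/(-4 - 3)) + 88 = -41*(-2) + 88 = 82 + 88 = 170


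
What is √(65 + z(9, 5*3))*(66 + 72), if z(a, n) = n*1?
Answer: 552*√5 ≈ 1234.3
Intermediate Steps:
z(a, n) = n
√(65 + z(9, 5*3))*(66 + 72) = √(65 + 5*3)*(66 + 72) = √(65 + 15)*138 = √80*138 = (4*√5)*138 = 552*√5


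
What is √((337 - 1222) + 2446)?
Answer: √1561 ≈ 39.510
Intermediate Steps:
√((337 - 1222) + 2446) = √(-885 + 2446) = √1561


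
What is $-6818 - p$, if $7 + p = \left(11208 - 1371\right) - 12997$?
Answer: $-3651$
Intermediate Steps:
$p = -3167$ ($p = -7 + \left(\left(11208 - 1371\right) - 12997\right) = -7 + \left(9837 - 12997\right) = -7 - 3160 = -3167$)
$-6818 - p = -6818 - -3167 = -6818 + 3167 = -3651$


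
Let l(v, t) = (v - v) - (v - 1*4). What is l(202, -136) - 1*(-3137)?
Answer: 2939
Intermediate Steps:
l(v, t) = 4 - v (l(v, t) = 0 - (v - 4) = 0 - (-4 + v) = 0 + (4 - v) = 4 - v)
l(202, -136) - 1*(-3137) = (4 - 1*202) - 1*(-3137) = (4 - 202) + 3137 = -198 + 3137 = 2939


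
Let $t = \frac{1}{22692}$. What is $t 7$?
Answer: $\frac{7}{22692} \approx 0.00030848$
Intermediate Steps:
$t = \frac{1}{22692} \approx 4.4068 \cdot 10^{-5}$
$t 7 = \frac{1}{22692} \cdot 7 = \frac{7}{22692}$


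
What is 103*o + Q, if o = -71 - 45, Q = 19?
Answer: -11929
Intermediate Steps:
o = -116
103*o + Q = 103*(-116) + 19 = -11948 + 19 = -11929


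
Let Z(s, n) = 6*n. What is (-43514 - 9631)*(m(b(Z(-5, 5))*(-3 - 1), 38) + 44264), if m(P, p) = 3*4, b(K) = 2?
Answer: -2353048020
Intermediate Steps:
m(P, p) = 12
(-43514 - 9631)*(m(b(Z(-5, 5))*(-3 - 1), 38) + 44264) = (-43514 - 9631)*(12 + 44264) = -53145*44276 = -2353048020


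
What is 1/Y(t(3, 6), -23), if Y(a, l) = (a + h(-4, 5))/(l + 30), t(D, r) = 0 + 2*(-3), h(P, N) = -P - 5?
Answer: -1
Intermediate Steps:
h(P, N) = -5 - P
t(D, r) = -6 (t(D, r) = 0 - 6 = -6)
Y(a, l) = (-1 + a)/(30 + l) (Y(a, l) = (a + (-5 - 1*(-4)))/(l + 30) = (a + (-5 + 4))/(30 + l) = (a - 1)/(30 + l) = (-1 + a)/(30 + l))
1/Y(t(3, 6), -23) = 1/((-1 - 6)/(30 - 23)) = 1/(-7/7) = 1/((⅐)*(-7)) = 1/(-1) = -1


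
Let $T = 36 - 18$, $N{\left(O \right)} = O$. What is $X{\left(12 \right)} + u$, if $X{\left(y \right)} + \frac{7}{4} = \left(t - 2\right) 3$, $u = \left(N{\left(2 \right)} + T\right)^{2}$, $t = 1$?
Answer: $\frac{1581}{4} \approx 395.25$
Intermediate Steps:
$T = 18$ ($T = 36 - 18 = 18$)
$u = 400$ ($u = \left(2 + 18\right)^{2} = 20^{2} = 400$)
$X{\left(y \right)} = - \frac{19}{4}$ ($X{\left(y \right)} = - \frac{7}{4} + \left(1 - 2\right) 3 = - \frac{7}{4} - 3 = - \frac{19}{4}$)
$X{\left(12 \right)} + u = - \frac{19}{4} + 400 = \frac{1581}{4}$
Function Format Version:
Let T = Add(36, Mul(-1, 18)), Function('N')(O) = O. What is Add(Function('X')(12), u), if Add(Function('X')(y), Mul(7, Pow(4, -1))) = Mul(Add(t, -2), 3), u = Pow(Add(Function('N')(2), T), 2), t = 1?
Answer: Rational(1581, 4) ≈ 395.25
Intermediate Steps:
T = 18 (T = Add(36, -18) = 18)
u = 400 (u = Pow(Add(2, 18), 2) = Pow(20, 2) = 400)
Function('X')(y) = Rational(-19, 4) (Function('X')(y) = Add(Rational(-7, 4), Mul(Add(1, -2), 3)) = Add(Rational(-7, 4), Mul(-1, 3)) = Add(Rational(-7, 4), -3) = Rational(-19, 4))
Add(Function('X')(12), u) = Add(Rational(-19, 4), 400) = Rational(1581, 4)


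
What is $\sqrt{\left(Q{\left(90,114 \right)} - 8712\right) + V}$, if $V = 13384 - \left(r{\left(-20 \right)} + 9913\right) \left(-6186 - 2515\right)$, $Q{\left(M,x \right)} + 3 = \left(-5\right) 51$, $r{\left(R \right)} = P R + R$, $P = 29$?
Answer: $\sqrt{81036827} \approx 9002.0$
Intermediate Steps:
$r{\left(R \right)} = 30 R$ ($r{\left(R \right)} = 29 R + R = 30 R$)
$Q{\left(M,x \right)} = -258$ ($Q{\left(M,x \right)} = -3 - 255 = -258$)
$V = 81045797$ ($V = 13384 - \left(30 \left(-20\right) + 9913\right) \left(-6186 - 2515\right) = 13384 - \left(-600 + 9913\right) \left(-8701\right) = 13384 - 9313 \left(-8701\right) = 13384 - -81032413 = 13384 + 81032413 = 81045797$)
$\sqrt{\left(Q{\left(90,114 \right)} - 8712\right) + V} = \sqrt{\left(-258 - 8712\right) + 81045797} = \sqrt{-8970 + 81045797} = \sqrt{81036827}$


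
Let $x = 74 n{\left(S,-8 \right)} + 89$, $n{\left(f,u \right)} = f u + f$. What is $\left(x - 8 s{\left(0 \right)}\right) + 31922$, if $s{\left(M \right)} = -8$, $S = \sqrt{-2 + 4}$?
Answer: $32075 - 518 \sqrt{2} \approx 31342.0$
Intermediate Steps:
$S = \sqrt{2} \approx 1.4142$
$n{\left(f,u \right)} = f + f u$
$x = 89 - 518 \sqrt{2}$ ($x = 74 \sqrt{2} \left(1 - 8\right) + 89 = 74 \sqrt{2} \left(-7\right) + 89 = 74 \left(- 7 \sqrt{2}\right) + 89 = - 518 \sqrt{2} + 89 = 89 - 518 \sqrt{2} \approx -643.56$)
$\left(x - 8 s{\left(0 \right)}\right) + 31922 = \left(\left(89 - 518 \sqrt{2}\right) - -64\right) + 31922 = \left(\left(89 - 518 \sqrt{2}\right) + 64\right) + 31922 = \left(153 - 518 \sqrt{2}\right) + 31922 = 32075 - 518 \sqrt{2}$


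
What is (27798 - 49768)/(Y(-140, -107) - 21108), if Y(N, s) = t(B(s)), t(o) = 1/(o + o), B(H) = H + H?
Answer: 1880632/1806845 ≈ 1.0408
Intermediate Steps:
B(H) = 2*H
t(o) = 1/(2*o)
Y(N, s) = 1/(4*s) (Y(N, s) = 1/(2*((2*s))) = (1/(2*s))/2 = 1/(4*s))
(27798 - 49768)/(Y(-140, -107) - 21108) = (27798 - 49768)/((1/4)/(-107) - 21108) = -21970/((1/4)*(-1/107) - 21108) = -21970/(-1/428 - 21108) = -21970/(-9034225/428) = -21970*(-428/9034225) = 1880632/1806845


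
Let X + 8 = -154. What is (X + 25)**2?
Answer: 18769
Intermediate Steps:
X = -162 (X = -8 - 154 = -162)
(X + 25)**2 = (-162 + 25)**2 = (-137)**2 = 18769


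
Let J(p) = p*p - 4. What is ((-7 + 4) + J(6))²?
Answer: 841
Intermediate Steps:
J(p) = -4 + p² (J(p) = p² - 4 = -4 + p²)
((-7 + 4) + J(6))² = ((-7 + 4) + (-4 + 6²))² = (-3 + (-4 + 36))² = (-3 + 32)² = 29² = 841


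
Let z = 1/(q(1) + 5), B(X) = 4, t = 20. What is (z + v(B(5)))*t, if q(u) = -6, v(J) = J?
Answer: 60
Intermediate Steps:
z = -1 (z = 1/(-6 + 5) = 1/(-1) = -1)
(z + v(B(5)))*t = (-1 + 4)*20 = 3*20 = 60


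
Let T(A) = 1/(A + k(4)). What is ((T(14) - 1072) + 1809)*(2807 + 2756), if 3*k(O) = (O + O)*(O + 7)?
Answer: 533007719/130 ≈ 4.1001e+6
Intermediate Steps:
k(O) = 2*O*(7 + O)/3 (k(O) = ((O + O)*(O + 7))/3 = ((2*O)*(7 + O))/3 = (2*O*(7 + O))/3 = 2*O*(7 + O)/3)
T(A) = 1/(88/3 + A) (T(A) = 1/(A + (2/3)*4*(7 + 4)) = 1/(A + (2/3)*4*11) = 1/(A + 88/3) = 1/(88/3 + A))
((T(14) - 1072) + 1809)*(2807 + 2756) = ((3/(88 + 3*14) - 1072) + 1809)*(2807 + 2756) = ((3/(88 + 42) - 1072) + 1809)*5563 = ((3/130 - 1072) + 1809)*5563 = (-139357/130 + 1809)*5563 = (95813/130)*5563 = 533007719/130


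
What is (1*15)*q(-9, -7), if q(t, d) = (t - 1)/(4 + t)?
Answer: 30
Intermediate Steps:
q(t, d) = (-1 + t)/(4 + t)
(1*15)*q(-9, -7) = (1*15)*((-1 - 9)/(4 - 9)) = 15*(-10/(-5)) = 15*(-1/5*(-10)) = 15*2 = 30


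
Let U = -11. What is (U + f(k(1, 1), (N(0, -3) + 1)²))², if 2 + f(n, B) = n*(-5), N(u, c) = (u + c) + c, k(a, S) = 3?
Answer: 784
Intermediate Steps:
N(u, c) = u + 2*c (N(u, c) = (c + u) + c = u + 2*c)
f(n, B) = -2 - 5*n (f(n, B) = -2 + n*(-5) = -2 - 5*n)
(U + f(k(1, 1), (N(0, -3) + 1)²))² = (-11 + (-2 - 5*3))² = (-11 + (-2 - 15))² = (-11 - 17)² = (-28)² = 784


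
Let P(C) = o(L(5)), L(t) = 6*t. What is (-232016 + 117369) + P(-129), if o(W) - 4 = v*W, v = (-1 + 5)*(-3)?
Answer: -115003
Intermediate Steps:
v = -12 (v = 4*(-3) = -12)
o(W) = 4 - 12*W
P(C) = -356 (P(C) = 4 - 72*5 = 4 - 12*30 = 4 - 360 = -356)
(-232016 + 117369) + P(-129) = (-232016 + 117369) - 356 = -114647 - 356 = -115003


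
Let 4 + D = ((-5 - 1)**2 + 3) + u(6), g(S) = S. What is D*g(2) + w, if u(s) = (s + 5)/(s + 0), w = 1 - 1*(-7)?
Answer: 245/3 ≈ 81.667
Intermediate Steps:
w = 8 (w = 1 + 7 = 8)
u(s) = (5 + s)/s
D = 221/6 (D = -4 + (((-5 - 1)**2 + 3) + (5 + 6)/6) = -4 + (((-6)**2 + 3) + (1/6)*11) = -4 + ((36 + 3) + 11/6) = -4 + (39 + 11/6) = -4 + 245/6 = 221/6 ≈ 36.833)
D*g(2) + w = (221/6)*2 + 8 = 221/3 + 8 = 245/3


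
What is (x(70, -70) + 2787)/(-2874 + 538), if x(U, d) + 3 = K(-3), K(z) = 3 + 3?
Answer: -1395/1168 ≈ -1.1943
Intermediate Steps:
K(z) = 6
x(U, d) = 3 (x(U, d) = -3 + 6 = 3)
(x(70, -70) + 2787)/(-2874 + 538) = (3 + 2787)/(-2874 + 538) = 2790/(-2336) = 2790*(-1/2336) = -1395/1168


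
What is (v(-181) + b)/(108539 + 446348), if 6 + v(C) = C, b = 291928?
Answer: 291741/554887 ≈ 0.52577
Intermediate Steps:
v(C) = -6 + C
(v(-181) + b)/(108539 + 446348) = ((-6 - 181) + 291928)/(108539 + 446348) = (-187 + 291928)/554887 = 291741*(1/554887) = 291741/554887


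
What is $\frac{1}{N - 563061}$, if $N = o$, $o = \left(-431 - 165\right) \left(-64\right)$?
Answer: $- \frac{1}{524917} \approx -1.9051 \cdot 10^{-6}$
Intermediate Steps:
$o = 38144$ ($o = \left(-596\right) \left(-64\right) = 38144$)
$N = 38144$
$\frac{1}{N - 563061} = \frac{1}{38144 - 563061} = \frac{1}{-524917} = - \frac{1}{524917}$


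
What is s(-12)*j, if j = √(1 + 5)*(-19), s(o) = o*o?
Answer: -2736*√6 ≈ -6701.8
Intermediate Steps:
s(o) = o²
j = -19*√6 (j = √6*(-19) = -19*√6 ≈ -46.540)
s(-12)*j = (-12)²*(-19*√6) = 144*(-19*√6) = -2736*√6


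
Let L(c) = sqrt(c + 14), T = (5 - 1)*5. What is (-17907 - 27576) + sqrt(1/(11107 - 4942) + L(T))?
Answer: -45483 + sqrt(685 + 4223025*sqrt(34))/2055 ≈ -45481.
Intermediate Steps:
T = 20 (T = 4*5 = 20)
L(c) = sqrt(14 + c)
(-17907 - 27576) + sqrt(1/(11107 - 4942) + L(T)) = (-17907 - 27576) + sqrt(1/(11107 - 4942) + sqrt(14 + 20)) = -45483 + sqrt(1/6165 + sqrt(34))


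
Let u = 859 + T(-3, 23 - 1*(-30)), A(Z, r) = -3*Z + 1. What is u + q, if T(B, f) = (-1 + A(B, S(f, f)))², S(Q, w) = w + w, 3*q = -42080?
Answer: -39260/3 ≈ -13087.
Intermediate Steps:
q = -42080/3 (q = (⅓)*(-42080) = -42080/3 ≈ -14027.)
S(Q, w) = 2*w
A(Z, r) = 1 - 3*Z
T(B, f) = 9*B² (T(B, f) = (-1 + (1 - 3*B))² = (-3*B)² = 9*B²)
u = 940 (u = 859 + 9*(-3)² = 859 + 9*9 = 859 + 81 = 940)
u + q = 940 - 42080/3 = -39260/3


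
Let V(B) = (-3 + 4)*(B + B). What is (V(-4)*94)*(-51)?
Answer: 38352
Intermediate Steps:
V(B) = 2*B (V(B) = 1*(2*B) = 2*B)
(V(-4)*94)*(-51) = ((2*(-4))*94)*(-51) = -8*94*(-51) = -752*(-51) = 38352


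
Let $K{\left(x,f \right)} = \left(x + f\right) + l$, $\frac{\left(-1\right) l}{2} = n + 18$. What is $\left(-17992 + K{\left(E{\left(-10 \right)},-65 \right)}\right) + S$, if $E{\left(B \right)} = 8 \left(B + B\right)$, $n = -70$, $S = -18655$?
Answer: $-36768$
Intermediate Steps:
$E{\left(B \right)} = 16 B$ ($E{\left(B \right)} = 8 \cdot 2 B = 16 B$)
$l = 104$ ($l = - 2 \left(-70 + 18\right) = \left(-2\right) \left(-52\right) = 104$)
$K{\left(x,f \right)} = 104 + f + x$ ($K{\left(x,f \right)} = \left(x + f\right) + 104 = \left(f + x\right) + 104 = 104 + f + x$)
$\left(-17992 + K{\left(E{\left(-10 \right)},-65 \right)}\right) + S = \left(-17992 + \left(104 - 65 + 16 \left(-10\right)\right)\right) - 18655 = \left(-17992 - 121\right) - 18655 = -18113 - 18655 = -36768$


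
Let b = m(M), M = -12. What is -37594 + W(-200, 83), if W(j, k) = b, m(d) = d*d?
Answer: -37450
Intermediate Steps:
m(d) = d²
b = 144 (b = (-12)² = 144)
W(j, k) = 144
-37594 + W(-200, 83) = -37594 + 144 = -37450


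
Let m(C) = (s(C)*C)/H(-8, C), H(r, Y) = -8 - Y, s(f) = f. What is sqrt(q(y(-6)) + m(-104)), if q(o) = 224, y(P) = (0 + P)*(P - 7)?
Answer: sqrt(3030)/3 ≈ 18.348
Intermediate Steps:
y(P) = P*(-7 + P)
m(C) = C**2/(-8 - C) (m(C) = (C*C)/(-8 - C) = C**2/(-8 - C))
sqrt(q(y(-6)) + m(-104)) = sqrt(224 - 1*(-104)**2/(8 - 104)) = sqrt(224 - 1*10816/(-96)) = sqrt(224 - 1*10816*(-1/96)) = sqrt(224 + 338/3) = sqrt(1010/3) = sqrt(3030)/3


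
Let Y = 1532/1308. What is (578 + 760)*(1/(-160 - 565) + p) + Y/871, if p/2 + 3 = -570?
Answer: -316624974361571/206492325 ≈ -1.5334e+6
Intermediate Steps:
p = -1146 (p = -6 + 2*(-570) = -6 - 1140 = -1146)
Y = 383/327 (Y = 1532*(1/1308) = 383/327 ≈ 1.1713)
(578 + 760)*(1/(-160 - 565) + p) + Y/871 = (578 + 760)*(1/(-160 - 565) - 1146) + (383/327)/871 = 1338*(1/(-725) - 1146) + (383/327)*(1/871) = 1338*(-1/725 - 1146) + 383/284817 = 1338*(-830851/725) + 383/284817 = -1111678638/725 + 383/284817 = -316624974361571/206492325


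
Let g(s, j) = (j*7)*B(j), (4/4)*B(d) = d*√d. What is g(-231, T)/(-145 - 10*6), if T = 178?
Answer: -221788*√178/205 ≈ -14434.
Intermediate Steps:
B(d) = d^(3/2) (B(d) = d*√d = d^(3/2))
g(s, j) = 7*j^(5/2) (g(s, j) = (j*7)*j^(3/2) = (7*j)*j^(3/2) = 7*j^(5/2))
g(-231, T)/(-145 - 10*6) = (7*178^(5/2))/(-145 - 10*6) = (7*(31684*√178))/(-145 - 60) = (221788*√178)/(-205) = (221788*√178)*(-1/205) = -221788*√178/205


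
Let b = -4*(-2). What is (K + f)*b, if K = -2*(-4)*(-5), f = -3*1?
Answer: -344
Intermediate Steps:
b = 8
f = -3
K = -40 (K = 8*(-5) = -40)
(K + f)*b = (-40 - 3)*8 = -43*8 = -344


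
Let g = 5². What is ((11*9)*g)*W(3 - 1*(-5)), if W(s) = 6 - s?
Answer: -4950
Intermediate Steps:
g = 25
((11*9)*g)*W(3 - 1*(-5)) = ((11*9)*25)*(6 - (3 - 1*(-5))) = (99*25)*(6 - (3 + 5)) = 2475*(6 - 1*8) = 2475*(6 - 8) = 2475*(-2) = -4950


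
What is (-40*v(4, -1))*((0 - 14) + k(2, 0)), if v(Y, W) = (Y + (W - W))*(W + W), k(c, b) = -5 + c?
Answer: -5440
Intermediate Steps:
v(Y, W) = 2*W*Y (v(Y, W) = (Y + 0)*(2*W) = Y*(2*W) = 2*W*Y)
(-40*v(4, -1))*((0 - 14) + k(2, 0)) = (-80*(-1)*4)*((0 - 14) + (-5 + 2)) = (-40*(-8))*(-14 - 3) = 320*(-17) = -5440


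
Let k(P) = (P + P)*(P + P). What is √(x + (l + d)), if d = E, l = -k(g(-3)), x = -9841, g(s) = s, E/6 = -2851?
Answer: 11*I*√223 ≈ 164.27*I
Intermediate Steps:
E = -17106 (E = 6*(-2851) = -17106)
k(P) = 4*P² (k(P) = (2*P)*(2*P) = 4*P²)
l = -36 (l = -4*(-3)² = -4*9 = -1*36 = -36)
d = -17106
√(x + (l + d)) = √(-9841 + (-36 - 17106)) = √(-9841 - 17142) = √(-26983) = 11*I*√223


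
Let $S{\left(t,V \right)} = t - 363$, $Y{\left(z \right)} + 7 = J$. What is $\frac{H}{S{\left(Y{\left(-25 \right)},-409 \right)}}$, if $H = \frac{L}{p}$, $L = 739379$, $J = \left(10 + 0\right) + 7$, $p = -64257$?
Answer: $\frac{739379}{22682721} \approx 0.032597$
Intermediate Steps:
$J = 17$ ($J = 10 + 7 = 17$)
$Y{\left(z \right)} = 10$ ($Y{\left(z \right)} = -7 + 17 = 10$)
$S{\left(t,V \right)} = -363 + t$
$H = - \frac{739379}{64257}$ ($H = \frac{739379}{-64257} = 739379 \left(- \frac{1}{64257}\right) = - \frac{739379}{64257} \approx -11.507$)
$\frac{H}{S{\left(Y{\left(-25 \right)},-409 \right)}} = - \frac{739379}{64257 \left(-363 + 10\right)} = - \frac{739379}{64257 \left(-353\right)} = \left(- \frac{739379}{64257}\right) \left(- \frac{1}{353}\right) = \frac{739379}{22682721}$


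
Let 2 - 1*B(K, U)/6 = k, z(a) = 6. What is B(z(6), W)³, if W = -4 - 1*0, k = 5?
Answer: -5832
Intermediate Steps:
W = -4 (W = -4 + 0 = -4)
B(K, U) = -18 (B(K, U) = 12 - 6*5 = 12 - 30 = -18)
B(z(6), W)³ = (-18)³ = -5832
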